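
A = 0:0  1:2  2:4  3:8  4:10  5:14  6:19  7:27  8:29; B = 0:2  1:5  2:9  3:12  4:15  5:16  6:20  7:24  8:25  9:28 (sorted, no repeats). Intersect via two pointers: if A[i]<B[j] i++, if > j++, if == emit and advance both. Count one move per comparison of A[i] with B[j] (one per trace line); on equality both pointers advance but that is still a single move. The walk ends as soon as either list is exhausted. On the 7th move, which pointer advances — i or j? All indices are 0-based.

i

i=0 j=0: 0<2, i++
i=1 j=0: 2==2 emit, i++,j++
i=2 j=1: 4<5, i++
i=3 j=1: 8>5, j++
i=3 j=2: 8<9, i++
i=4 j=2: 10>9, j++
i=4 j=3: 10<12, i++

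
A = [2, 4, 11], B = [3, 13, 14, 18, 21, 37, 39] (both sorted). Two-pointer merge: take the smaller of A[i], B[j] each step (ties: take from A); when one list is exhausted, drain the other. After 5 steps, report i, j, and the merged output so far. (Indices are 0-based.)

[i=0,j=0] A[i]=2<=B[j]=3 take 2 → i++
[i=1,j=0] A[i]=4>B[j]=3 take 3 → j++
[i=1,j=1] A[i]=4<=B[j]=13 take 4 → i++
[i=2,j=1] A[i]=11<=B[j]=13 take 11 → i++
[i=3,j=1] A done, take B[j]=13 → j++

i=3, j=2, merged so far=[2, 3, 4, 11, 13]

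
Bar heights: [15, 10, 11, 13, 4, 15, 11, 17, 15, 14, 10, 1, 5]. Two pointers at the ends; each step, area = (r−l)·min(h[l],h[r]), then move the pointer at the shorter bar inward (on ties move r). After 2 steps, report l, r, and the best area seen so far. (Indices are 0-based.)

l=0, r=10, best area=60

l=0 r=12: min(15,5)*12=60 best=60 *, r--
l=0 r=11: min(15,1)*11=11 best=60, r--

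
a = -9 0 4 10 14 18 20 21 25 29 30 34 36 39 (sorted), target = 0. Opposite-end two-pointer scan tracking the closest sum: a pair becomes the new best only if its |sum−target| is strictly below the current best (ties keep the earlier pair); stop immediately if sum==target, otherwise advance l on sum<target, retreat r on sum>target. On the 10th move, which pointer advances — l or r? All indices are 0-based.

r

[0,13] -9+39=30 d=30 * → r--
[0,12] -9+36=27 d=27 * → r--
[0,11] -9+34=25 d=25 * → r--
[0,10] -9+30=21 d=21 * → r--
[0,9] -9+29=20 d=20 * → r--
[0,8] -9+25=16 d=16 * → r--
[0,7] -9+21=12 d=12 * → r--
[0,6] -9+20=11 d=11 * → r--
[0,5] -9+18=9 d=9 * → r--
[0,4] -9+14=5 d=5 * → r--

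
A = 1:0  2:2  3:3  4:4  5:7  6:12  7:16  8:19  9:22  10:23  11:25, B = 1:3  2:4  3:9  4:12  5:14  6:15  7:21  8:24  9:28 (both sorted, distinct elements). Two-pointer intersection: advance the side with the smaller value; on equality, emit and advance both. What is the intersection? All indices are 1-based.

intersection = [3, 4, 12]

i=1 j=1: 0<3, i++
i=2 j=1: 2<3, i++
i=3 j=1: 3==3 emit, i++,j++
i=4 j=2: 4==4 emit, i++,j++
i=5 j=3: 7<9, i++
i=6 j=3: 12>9, j++
i=6 j=4: 12==12 emit, i++,j++
i=7 j=5: 16>14, j++
i=7 j=6: 16>15, j++
i=7 j=7: 16<21, i++
i=8 j=7: 19<21, i++
i=9 j=7: 22>21, j++
i=9 j=8: 22<24, i++
i=10 j=8: 23<24, i++
i=11 j=8: 25>24, j++
i=11 j=9: 25<28, i++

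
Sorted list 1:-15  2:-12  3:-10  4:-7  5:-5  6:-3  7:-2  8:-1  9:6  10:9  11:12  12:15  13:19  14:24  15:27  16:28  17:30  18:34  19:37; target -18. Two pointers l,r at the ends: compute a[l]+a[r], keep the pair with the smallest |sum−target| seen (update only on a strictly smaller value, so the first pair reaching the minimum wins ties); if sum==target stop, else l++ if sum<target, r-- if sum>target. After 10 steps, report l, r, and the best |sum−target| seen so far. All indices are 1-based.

l=1, r=9, best |Δ|=12

[1,19] -15+37=22 d=40 * → r--
[1,18] -15+34=19 d=37 * → r--
[1,17] -15+30=15 d=33 * → r--
[1,16] -15+28=13 d=31 * → r--
[1,15] -15+27=12 d=30 * → r--
[1,14] -15+24=9 d=27 * → r--
[1,13] -15+19=4 d=22 * → r--
[1,12] -15+15=0 d=18 * → r--
[1,11] -15+12=-3 d=15 * → r--
[1,10] -15+9=-6 d=12 * → r--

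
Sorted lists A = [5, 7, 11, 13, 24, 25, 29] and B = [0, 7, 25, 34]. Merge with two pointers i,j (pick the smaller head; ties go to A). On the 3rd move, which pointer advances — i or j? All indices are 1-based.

i

[i=1,j=1] A[i]=5>B[j]=0 take 0 → j++
[i=1,j=2] A[i]=5<=B[j]=7 take 5 → i++
[i=2,j=2] A[i]=7<=B[j]=7 take 7 → i++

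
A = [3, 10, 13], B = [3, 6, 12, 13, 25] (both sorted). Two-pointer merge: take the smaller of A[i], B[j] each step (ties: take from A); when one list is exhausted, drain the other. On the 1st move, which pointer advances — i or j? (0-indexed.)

i

i=0 j=0: A[i]=3<=B[j]=3 take 3, i++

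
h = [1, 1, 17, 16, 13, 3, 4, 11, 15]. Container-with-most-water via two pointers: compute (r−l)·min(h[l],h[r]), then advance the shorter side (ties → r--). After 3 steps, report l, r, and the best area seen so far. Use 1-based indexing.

l=1 r=9: min(1,15)*8=8 best=8 *, l++
l=2 r=9: min(1,15)*7=7 best=8, l++
l=3 r=9: min(17,15)*6=90 best=90 *, r--

l=3, r=8, best area=90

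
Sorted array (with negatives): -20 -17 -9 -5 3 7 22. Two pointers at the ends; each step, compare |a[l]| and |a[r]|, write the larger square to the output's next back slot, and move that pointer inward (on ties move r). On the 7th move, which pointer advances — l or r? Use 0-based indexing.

r

[0,6] |-20|<=|22| out[6]=484 → r--
[0,5] |-20|>|7| out[5]=400 → l++
[1,5] |-17|>|7| out[4]=289 → l++
[2,5] |-9|>|7| out[3]=81 → l++
[3,5] |-5|<=|7| out[2]=49 → r--
[3,4] |-5|>|3| out[1]=25 → l++
[4,4] |3|<=|3| out[0]=9 → r--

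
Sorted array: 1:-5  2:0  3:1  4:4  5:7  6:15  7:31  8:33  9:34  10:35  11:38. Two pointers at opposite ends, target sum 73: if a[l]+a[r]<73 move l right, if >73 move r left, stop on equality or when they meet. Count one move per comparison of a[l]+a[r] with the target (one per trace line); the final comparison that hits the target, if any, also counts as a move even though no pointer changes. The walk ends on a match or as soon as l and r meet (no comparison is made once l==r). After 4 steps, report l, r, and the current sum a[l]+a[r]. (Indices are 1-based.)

l=5, r=11, sum=45

l=1 r=11: -5+38=33 <73, l++
l=2 r=11: 0+38=38 <73, l++
l=3 r=11: 1+38=39 <73, l++
l=4 r=11: 4+38=42 <73, l++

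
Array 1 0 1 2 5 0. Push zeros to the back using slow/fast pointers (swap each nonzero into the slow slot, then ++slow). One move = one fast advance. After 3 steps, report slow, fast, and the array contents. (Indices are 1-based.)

slow=3, fast=4, a=[1, 1, 0, 2, 5, 0]

(s=1,f=1) a[fast]=1≠0 swap→a[1]=1 → slow++,fast++
(s=2,f=2) a[fast]=0 → fast++
(s=2,f=3) a[fast]=1≠0 swap→a[2]=1 → slow++,fast++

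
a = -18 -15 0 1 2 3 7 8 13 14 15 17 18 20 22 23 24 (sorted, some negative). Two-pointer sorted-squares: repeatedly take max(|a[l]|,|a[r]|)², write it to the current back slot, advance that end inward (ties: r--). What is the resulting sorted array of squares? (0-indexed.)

l=0 r=16: |-18|<=|24| out[16]=576, r--
l=0 r=15: |-18|<=|23| out[15]=529, r--
l=0 r=14: |-18|<=|22| out[14]=484, r--
l=0 r=13: |-18|<=|20| out[13]=400, r--
l=0 r=12: |-18|<=|18| out[12]=324, r--
l=0 r=11: |-18|>|17| out[11]=324, l++
l=1 r=11: |-15|<=|17| out[10]=289, r--
l=1 r=10: |-15|<=|15| out[9]=225, r--
l=1 r=9: |-15|>|14| out[8]=225, l++
l=2 r=9: |0|<=|14| out[7]=196, r--
l=2 r=8: |0|<=|13| out[6]=169, r--
l=2 r=7: |0|<=|8| out[5]=64, r--
l=2 r=6: |0|<=|7| out[4]=49, r--
l=2 r=5: |0|<=|3| out[3]=9, r--
l=2 r=4: |0|<=|2| out[2]=4, r--
l=2 r=3: |0|<=|1| out[1]=1, r--
l=2 r=2: |0|<=|0| out[0]=0, r--

[0, 1, 4, 9, 49, 64, 169, 196, 225, 225, 289, 324, 324, 400, 484, 529, 576]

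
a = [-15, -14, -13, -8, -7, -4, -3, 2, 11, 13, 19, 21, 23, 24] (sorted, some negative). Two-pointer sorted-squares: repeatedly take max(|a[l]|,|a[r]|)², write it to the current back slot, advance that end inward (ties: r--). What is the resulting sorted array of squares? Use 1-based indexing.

[1,14] |-15|<=|24| out[14]=576 → r--
[1,13] |-15|<=|23| out[13]=529 → r--
[1,12] |-15|<=|21| out[12]=441 → r--
[1,11] |-15|<=|19| out[11]=361 → r--
[1,10] |-15|>|13| out[10]=225 → l++
[2,10] |-14|>|13| out[9]=196 → l++
[3,10] |-13|<=|13| out[8]=169 → r--
[3,9] |-13|>|11| out[7]=169 → l++
[4,9] |-8|<=|11| out[6]=121 → r--
[4,8] |-8|>|2| out[5]=64 → l++
[5,8] |-7|>|2| out[4]=49 → l++
[6,8] |-4|>|2| out[3]=16 → l++
[7,8] |-3|>|2| out[2]=9 → l++
[8,8] |2|<=|2| out[1]=4 → r--

[4, 9, 16, 49, 64, 121, 169, 169, 196, 225, 361, 441, 529, 576]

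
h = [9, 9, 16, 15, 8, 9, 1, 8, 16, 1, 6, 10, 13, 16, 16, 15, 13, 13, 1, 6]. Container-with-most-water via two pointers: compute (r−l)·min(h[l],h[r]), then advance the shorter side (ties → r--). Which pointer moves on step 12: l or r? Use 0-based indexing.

[0,19] min(9,6)*19=114 best=114 * → r--
[0,18] min(9,1)*18=18 best=114 → r--
[0,17] min(9,13)*17=153 best=153 * → l++
[1,17] min(9,13)*16=144 best=153 → l++
[2,17] min(16,13)*15=195 best=195 * → r--
[2,16] min(16,13)*14=182 best=195 → r--
[2,15] min(16,15)*13=195 best=195 → r--
[2,14] min(16,16)*12=192 best=195 → r--
[2,13] min(16,16)*11=176 best=195 → r--
[2,12] min(16,13)*10=130 best=195 → r--
[2,11] min(16,10)*9=90 best=195 → r--
[2,10] min(16,6)*8=48 best=195 → r--

r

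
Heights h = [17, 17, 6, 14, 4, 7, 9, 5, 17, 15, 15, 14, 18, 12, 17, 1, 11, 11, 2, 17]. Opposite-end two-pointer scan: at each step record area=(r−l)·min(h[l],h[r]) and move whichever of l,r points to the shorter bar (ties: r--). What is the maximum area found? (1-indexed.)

[1,20] min(17,17)*19=323 best=323 * → r--
[1,19] min(17,2)*18=36 best=323 → r--
[1,18] min(17,11)*17=187 best=323 → r--
[1,17] min(17,11)*16=176 best=323 → r--
[1,16] min(17,1)*15=15 best=323 → r--
[1,15] min(17,17)*14=238 best=323 → r--
[1,14] min(17,12)*13=156 best=323 → r--
[1,13] min(17,18)*12=204 best=323 → l++
[2,13] min(17,18)*11=187 best=323 → l++
[3,13] min(6,18)*10=60 best=323 → l++
[4,13] min(14,18)*9=126 best=323 → l++
[5,13] min(4,18)*8=32 best=323 → l++
[6,13] min(7,18)*7=49 best=323 → l++
[7,13] min(9,18)*6=54 best=323 → l++
[8,13] min(5,18)*5=25 best=323 → l++
[9,13] min(17,18)*4=68 best=323 → l++
[10,13] min(15,18)*3=45 best=323 → l++
[11,13] min(15,18)*2=30 best=323 → l++
[12,13] min(14,18)*1=14 best=323 → l++

max area = 323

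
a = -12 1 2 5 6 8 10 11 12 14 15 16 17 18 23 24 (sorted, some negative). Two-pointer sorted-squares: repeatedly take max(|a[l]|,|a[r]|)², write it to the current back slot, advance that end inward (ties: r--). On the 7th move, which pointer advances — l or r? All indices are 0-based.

[0,15] |-12|<=|24| out[15]=576 → r--
[0,14] |-12|<=|23| out[14]=529 → r--
[0,13] |-12|<=|18| out[13]=324 → r--
[0,12] |-12|<=|17| out[12]=289 → r--
[0,11] |-12|<=|16| out[11]=256 → r--
[0,10] |-12|<=|15| out[10]=225 → r--
[0,9] |-12|<=|14| out[9]=196 → r--

r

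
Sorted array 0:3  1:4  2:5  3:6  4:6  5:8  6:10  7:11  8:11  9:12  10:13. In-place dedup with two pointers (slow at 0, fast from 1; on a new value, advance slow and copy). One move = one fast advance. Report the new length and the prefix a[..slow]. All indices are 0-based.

length 9; prefix = [3, 4, 5, 6, 8, 10, 11, 12, 13]

(s=0,f=1) a[fast]=4≠a[slow]=3 write a[1]=4 → slow++,fast++
(s=1,f=2) a[fast]=5≠a[slow]=4 write a[2]=5 → slow++,fast++
(s=2,f=3) a[fast]=6≠a[slow]=5 write a[3]=6 → slow++,fast++
(s=3,f=4) a[fast]=6=a[slow] dup → fast++
(s=3,f=5) a[fast]=8≠a[slow]=6 write a[4]=8 → slow++,fast++
(s=4,f=6) a[fast]=10≠a[slow]=8 write a[5]=10 → slow++,fast++
(s=5,f=7) a[fast]=11≠a[slow]=10 write a[6]=11 → slow++,fast++
(s=6,f=8) a[fast]=11=a[slow] dup → fast++
(s=6,f=9) a[fast]=12≠a[slow]=11 write a[7]=12 → slow++,fast++
(s=7,f=10) a[fast]=13≠a[slow]=12 write a[8]=13 → slow++,fast++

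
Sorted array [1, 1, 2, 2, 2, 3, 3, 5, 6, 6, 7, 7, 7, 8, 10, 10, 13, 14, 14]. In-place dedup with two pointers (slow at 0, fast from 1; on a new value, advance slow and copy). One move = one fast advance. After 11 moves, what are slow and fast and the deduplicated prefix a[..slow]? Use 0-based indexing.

(s=0,f=1) a[fast]=1=a[slow] dup → fast++
(s=0,f=2) a[fast]=2≠a[slow]=1 write a[1]=2 → slow++,fast++
(s=1,f=3) a[fast]=2=a[slow] dup → fast++
(s=1,f=4) a[fast]=2=a[slow] dup → fast++
(s=1,f=5) a[fast]=3≠a[slow]=2 write a[2]=3 → slow++,fast++
(s=2,f=6) a[fast]=3=a[slow] dup → fast++
(s=2,f=7) a[fast]=5≠a[slow]=3 write a[3]=5 → slow++,fast++
(s=3,f=8) a[fast]=6≠a[slow]=5 write a[4]=6 → slow++,fast++
(s=4,f=9) a[fast]=6=a[slow] dup → fast++
(s=4,f=10) a[fast]=7≠a[slow]=6 write a[5]=7 → slow++,fast++
(s=5,f=11) a[fast]=7=a[slow] dup → fast++

slow=5, fast=12, prefix=[1, 2, 3, 5, 6, 7]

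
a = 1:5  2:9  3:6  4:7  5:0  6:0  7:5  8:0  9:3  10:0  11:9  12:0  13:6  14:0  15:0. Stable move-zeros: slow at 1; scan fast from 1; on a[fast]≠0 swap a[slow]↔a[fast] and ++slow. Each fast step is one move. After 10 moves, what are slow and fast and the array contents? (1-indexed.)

(s=1,f=1) a[fast]=5≠0 swap→a[1]=5 → slow++,fast++
(s=2,f=2) a[fast]=9≠0 swap→a[2]=9 → slow++,fast++
(s=3,f=3) a[fast]=6≠0 swap→a[3]=6 → slow++,fast++
(s=4,f=4) a[fast]=7≠0 swap→a[4]=7 → slow++,fast++
(s=5,f=5) a[fast]=0 → fast++
(s=5,f=6) a[fast]=0 → fast++
(s=5,f=7) a[fast]=5≠0 swap→a[5]=5 → slow++,fast++
(s=6,f=8) a[fast]=0 → fast++
(s=6,f=9) a[fast]=3≠0 swap→a[6]=3 → slow++,fast++
(s=7,f=10) a[fast]=0 → fast++

slow=7, fast=11, a=[5, 9, 6, 7, 5, 3, 0, 0, 0, 0, 9, 0, 6, 0, 0]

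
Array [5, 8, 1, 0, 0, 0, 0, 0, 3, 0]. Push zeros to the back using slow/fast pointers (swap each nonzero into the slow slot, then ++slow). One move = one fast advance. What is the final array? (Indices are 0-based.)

[5, 8, 1, 3, 0, 0, 0, 0, 0, 0]

(s=0,f=0) a[fast]=5≠0 swap→a[0]=5 → slow++,fast++
(s=1,f=1) a[fast]=8≠0 swap→a[1]=8 → slow++,fast++
(s=2,f=2) a[fast]=1≠0 swap→a[2]=1 → slow++,fast++
(s=3,f=3) a[fast]=0 → fast++
(s=3,f=4) a[fast]=0 → fast++
(s=3,f=5) a[fast]=0 → fast++
(s=3,f=6) a[fast]=0 → fast++
(s=3,f=7) a[fast]=0 → fast++
(s=3,f=8) a[fast]=3≠0 swap→a[3]=3 → slow++,fast++
(s=4,f=9) a[fast]=0 → fast++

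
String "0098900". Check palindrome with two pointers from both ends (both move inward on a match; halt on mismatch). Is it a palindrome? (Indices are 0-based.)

palindrome

l=0 r=6: '0'=='0', l++,r--
l=1 r=5: '0'=='0', l++,r--
l=2 r=4: '9'=='9', l++,r--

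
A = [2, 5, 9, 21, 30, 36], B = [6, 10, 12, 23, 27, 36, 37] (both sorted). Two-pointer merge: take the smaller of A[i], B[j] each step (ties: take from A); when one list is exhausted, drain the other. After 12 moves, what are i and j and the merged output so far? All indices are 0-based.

i=6, j=6, merged so far=[2, 5, 6, 9, 10, 12, 21, 23, 27, 30, 36, 36]

[i=0,j=0] A[i]=2<=B[j]=6 take 2 → i++
[i=1,j=0] A[i]=5<=B[j]=6 take 5 → i++
[i=2,j=0] A[i]=9>B[j]=6 take 6 → j++
[i=2,j=1] A[i]=9<=B[j]=10 take 9 → i++
[i=3,j=1] A[i]=21>B[j]=10 take 10 → j++
[i=3,j=2] A[i]=21>B[j]=12 take 12 → j++
[i=3,j=3] A[i]=21<=B[j]=23 take 21 → i++
[i=4,j=3] A[i]=30>B[j]=23 take 23 → j++
[i=4,j=4] A[i]=30>B[j]=27 take 27 → j++
[i=4,j=5] A[i]=30<=B[j]=36 take 30 → i++
[i=5,j=5] A[i]=36<=B[j]=36 take 36 → i++
[i=6,j=5] A done, take B[j]=36 → j++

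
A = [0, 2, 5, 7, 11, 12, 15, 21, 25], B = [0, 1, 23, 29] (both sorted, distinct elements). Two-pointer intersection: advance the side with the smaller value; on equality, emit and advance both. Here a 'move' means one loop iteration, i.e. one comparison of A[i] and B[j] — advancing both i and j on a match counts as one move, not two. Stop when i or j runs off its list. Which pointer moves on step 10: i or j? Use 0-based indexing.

j

i=0 j=0: 0==0 emit, i++,j++
i=1 j=1: 2>1, j++
i=1 j=2: 2<23, i++
i=2 j=2: 5<23, i++
i=3 j=2: 7<23, i++
i=4 j=2: 11<23, i++
i=5 j=2: 12<23, i++
i=6 j=2: 15<23, i++
i=7 j=2: 21<23, i++
i=8 j=2: 25>23, j++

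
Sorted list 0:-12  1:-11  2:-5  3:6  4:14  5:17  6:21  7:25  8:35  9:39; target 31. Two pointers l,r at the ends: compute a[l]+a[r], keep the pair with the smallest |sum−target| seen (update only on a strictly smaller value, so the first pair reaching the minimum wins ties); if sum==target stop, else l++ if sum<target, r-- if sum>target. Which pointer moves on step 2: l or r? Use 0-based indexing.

l

[0,9] -12+39=27 d=4 * → l++
[1,9] -11+39=28 d=3 * → l++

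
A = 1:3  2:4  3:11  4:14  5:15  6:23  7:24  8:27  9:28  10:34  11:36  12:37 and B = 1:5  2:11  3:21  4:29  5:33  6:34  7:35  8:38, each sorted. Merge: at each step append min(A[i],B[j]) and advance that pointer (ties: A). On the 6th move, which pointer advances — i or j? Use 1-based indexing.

i

i=1 j=1: A[i]=3<=B[j]=5 take 3, i++
i=2 j=1: A[i]=4<=B[j]=5 take 4, i++
i=3 j=1: A[i]=11>B[j]=5 take 5, j++
i=3 j=2: A[i]=11<=B[j]=11 take 11, i++
i=4 j=2: A[i]=14>B[j]=11 take 11, j++
i=4 j=3: A[i]=14<=B[j]=21 take 14, i++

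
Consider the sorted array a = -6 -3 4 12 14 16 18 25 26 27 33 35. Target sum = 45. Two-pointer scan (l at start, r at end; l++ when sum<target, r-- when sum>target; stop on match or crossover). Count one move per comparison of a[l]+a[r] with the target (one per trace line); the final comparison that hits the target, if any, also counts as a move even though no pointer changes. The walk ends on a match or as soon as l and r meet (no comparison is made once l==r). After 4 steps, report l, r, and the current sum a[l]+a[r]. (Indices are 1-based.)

l=4, r=11, sum=45

l=1 r=12: -6+35=29 <45, l++
l=2 r=12: -3+35=32 <45, l++
l=3 r=12: 4+35=39 <45, l++
l=4 r=12: 12+35=47 >45, r--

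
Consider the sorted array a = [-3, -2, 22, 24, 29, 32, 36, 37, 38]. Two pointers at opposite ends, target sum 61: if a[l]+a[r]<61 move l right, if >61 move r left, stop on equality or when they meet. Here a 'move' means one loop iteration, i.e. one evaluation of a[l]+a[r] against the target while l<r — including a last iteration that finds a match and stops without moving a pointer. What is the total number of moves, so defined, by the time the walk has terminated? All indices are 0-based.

5 moves

[0,8] -3+38=35 <61 → l++
[1,8] -2+38=36 <61 → l++
[2,8] 22+38=60 <61 → l++
[3,8] 24+38=62 >61 → r--
[3,7] 24+37=61 → found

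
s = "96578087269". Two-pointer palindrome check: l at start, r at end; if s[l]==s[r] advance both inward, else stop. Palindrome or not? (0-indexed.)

not a palindrome (mismatch at 2,8)

l=0 r=10: '9'=='9', l++,r--
l=1 r=9: '6'=='6', l++,r--
l=2 r=8: '5'!='2', stop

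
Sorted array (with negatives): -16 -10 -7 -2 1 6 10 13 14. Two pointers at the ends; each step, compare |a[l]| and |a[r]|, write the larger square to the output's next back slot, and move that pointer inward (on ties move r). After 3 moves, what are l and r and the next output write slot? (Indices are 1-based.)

l=2, r=7, next write slot=6

[1,9] |-16|>|14| out[9]=256 → l++
[2,9] |-10|<=|14| out[8]=196 → r--
[2,8] |-10|<=|13| out[7]=169 → r--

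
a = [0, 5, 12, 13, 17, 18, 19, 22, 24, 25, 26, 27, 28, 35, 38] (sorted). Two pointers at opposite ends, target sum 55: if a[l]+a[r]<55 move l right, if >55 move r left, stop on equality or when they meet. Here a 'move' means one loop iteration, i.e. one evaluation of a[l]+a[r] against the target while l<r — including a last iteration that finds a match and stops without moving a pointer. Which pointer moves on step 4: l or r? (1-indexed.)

l

[1,15] 0+38=38 <55 → l++
[2,15] 5+38=43 <55 → l++
[3,15] 12+38=50 <55 → l++
[4,15] 13+38=51 <55 → l++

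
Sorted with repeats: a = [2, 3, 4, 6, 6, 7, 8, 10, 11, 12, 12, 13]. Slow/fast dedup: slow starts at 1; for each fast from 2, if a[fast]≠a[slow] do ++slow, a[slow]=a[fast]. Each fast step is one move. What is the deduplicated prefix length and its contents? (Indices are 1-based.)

length 10; prefix = [2, 3, 4, 6, 7, 8, 10, 11, 12, 13]

(s=1,f=2) a[fast]=3≠a[slow]=2 write a[2]=3 → slow++,fast++
(s=2,f=3) a[fast]=4≠a[slow]=3 write a[3]=4 → slow++,fast++
(s=3,f=4) a[fast]=6≠a[slow]=4 write a[4]=6 → slow++,fast++
(s=4,f=5) a[fast]=6=a[slow] dup → fast++
(s=4,f=6) a[fast]=7≠a[slow]=6 write a[5]=7 → slow++,fast++
(s=5,f=7) a[fast]=8≠a[slow]=7 write a[6]=8 → slow++,fast++
(s=6,f=8) a[fast]=10≠a[slow]=8 write a[7]=10 → slow++,fast++
(s=7,f=9) a[fast]=11≠a[slow]=10 write a[8]=11 → slow++,fast++
(s=8,f=10) a[fast]=12≠a[slow]=11 write a[9]=12 → slow++,fast++
(s=9,f=11) a[fast]=12=a[slow] dup → fast++
(s=9,f=12) a[fast]=13≠a[slow]=12 write a[10]=13 → slow++,fast++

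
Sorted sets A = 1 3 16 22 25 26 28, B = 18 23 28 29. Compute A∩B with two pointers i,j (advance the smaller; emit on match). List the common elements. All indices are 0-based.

intersection = [28]

[i=0,j=0] 1<18 → i++
[i=1,j=0] 3<18 → i++
[i=2,j=0] 16<18 → i++
[i=3,j=0] 22>18 → j++
[i=3,j=1] 22<23 → i++
[i=4,j=1] 25>23 → j++
[i=4,j=2] 25<28 → i++
[i=5,j=2] 26<28 → i++
[i=6,j=2] 28==28 emit → i++,j++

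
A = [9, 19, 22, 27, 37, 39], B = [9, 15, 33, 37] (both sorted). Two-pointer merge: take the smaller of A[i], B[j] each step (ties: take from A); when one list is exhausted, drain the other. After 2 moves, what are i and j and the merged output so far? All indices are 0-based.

i=1, j=1, merged so far=[9, 9]

[i=0,j=0] A[i]=9<=B[j]=9 take 9 → i++
[i=1,j=0] A[i]=19>B[j]=9 take 9 → j++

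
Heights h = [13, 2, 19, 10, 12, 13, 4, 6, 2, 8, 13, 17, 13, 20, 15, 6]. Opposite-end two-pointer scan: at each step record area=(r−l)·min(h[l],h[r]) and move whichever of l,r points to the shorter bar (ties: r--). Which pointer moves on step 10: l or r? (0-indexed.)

l=0 r=15: min(13,6)*15=90 best=90 *, r--
l=0 r=14: min(13,15)*14=182 best=182 *, l++
l=1 r=14: min(2,15)*13=26 best=182, l++
l=2 r=14: min(19,15)*12=180 best=182, r--
l=2 r=13: min(19,20)*11=209 best=209 *, l++
l=3 r=13: min(10,20)*10=100 best=209, l++
l=4 r=13: min(12,20)*9=108 best=209, l++
l=5 r=13: min(13,20)*8=104 best=209, l++
l=6 r=13: min(4,20)*7=28 best=209, l++
l=7 r=13: min(6,20)*6=36 best=209, l++

l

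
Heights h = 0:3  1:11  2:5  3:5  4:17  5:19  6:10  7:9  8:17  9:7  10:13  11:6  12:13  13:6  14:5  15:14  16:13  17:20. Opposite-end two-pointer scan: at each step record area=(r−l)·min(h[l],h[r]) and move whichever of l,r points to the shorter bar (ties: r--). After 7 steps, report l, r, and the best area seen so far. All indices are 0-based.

l=0 r=17: min(3,20)*17=51 best=51 *, l++
l=1 r=17: min(11,20)*16=176 best=176 *, l++
l=2 r=17: min(5,20)*15=75 best=176, l++
l=3 r=17: min(5,20)*14=70 best=176, l++
l=4 r=17: min(17,20)*13=221 best=221 *, l++
l=5 r=17: min(19,20)*12=228 best=228 *, l++
l=6 r=17: min(10,20)*11=110 best=228, l++

l=7, r=17, best area=228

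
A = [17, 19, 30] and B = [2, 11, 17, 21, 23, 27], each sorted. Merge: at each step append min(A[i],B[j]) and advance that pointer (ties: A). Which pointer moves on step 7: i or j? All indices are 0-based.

[i=0,j=0] A[i]=17>B[j]=2 take 2 → j++
[i=0,j=1] A[i]=17>B[j]=11 take 11 → j++
[i=0,j=2] A[i]=17<=B[j]=17 take 17 → i++
[i=1,j=2] A[i]=19>B[j]=17 take 17 → j++
[i=1,j=3] A[i]=19<=B[j]=21 take 19 → i++
[i=2,j=3] A[i]=30>B[j]=21 take 21 → j++
[i=2,j=4] A[i]=30>B[j]=23 take 23 → j++

j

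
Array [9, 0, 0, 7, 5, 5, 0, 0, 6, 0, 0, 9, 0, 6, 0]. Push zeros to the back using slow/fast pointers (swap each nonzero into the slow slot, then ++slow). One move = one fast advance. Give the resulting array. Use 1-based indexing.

slow=1 fast=1: a[fast]=9≠0 swap→a[1]=9, slow++,fast++
slow=2 fast=2: a[fast]=0, fast++
slow=2 fast=3: a[fast]=0, fast++
slow=2 fast=4: a[fast]=7≠0 swap→a[2]=7, slow++,fast++
slow=3 fast=5: a[fast]=5≠0 swap→a[3]=5, slow++,fast++
slow=4 fast=6: a[fast]=5≠0 swap→a[4]=5, slow++,fast++
slow=5 fast=7: a[fast]=0, fast++
slow=5 fast=8: a[fast]=0, fast++
slow=5 fast=9: a[fast]=6≠0 swap→a[5]=6, slow++,fast++
slow=6 fast=10: a[fast]=0, fast++
slow=6 fast=11: a[fast]=0, fast++
slow=6 fast=12: a[fast]=9≠0 swap→a[6]=9, slow++,fast++
slow=7 fast=13: a[fast]=0, fast++
slow=7 fast=14: a[fast]=6≠0 swap→a[7]=6, slow++,fast++
slow=8 fast=15: a[fast]=0, fast++

[9, 7, 5, 5, 6, 9, 6, 0, 0, 0, 0, 0, 0, 0, 0]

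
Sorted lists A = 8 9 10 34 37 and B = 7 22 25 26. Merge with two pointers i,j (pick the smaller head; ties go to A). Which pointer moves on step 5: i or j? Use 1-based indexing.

j

[i=1,j=1] A[i]=8>B[j]=7 take 7 → j++
[i=1,j=2] A[i]=8<=B[j]=22 take 8 → i++
[i=2,j=2] A[i]=9<=B[j]=22 take 9 → i++
[i=3,j=2] A[i]=10<=B[j]=22 take 10 → i++
[i=4,j=2] A[i]=34>B[j]=22 take 22 → j++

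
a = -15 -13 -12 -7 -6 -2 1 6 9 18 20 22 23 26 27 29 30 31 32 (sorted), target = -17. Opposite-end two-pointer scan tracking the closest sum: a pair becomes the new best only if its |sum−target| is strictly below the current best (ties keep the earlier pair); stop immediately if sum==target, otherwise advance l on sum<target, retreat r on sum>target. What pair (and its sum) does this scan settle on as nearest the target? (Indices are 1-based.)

pair (-15, -2) with sum -17 (|Δ|=0)

[1,19] -15+32=17 d=34 * → r--
[1,18] -15+31=16 d=33 * → r--
[1,17] -15+30=15 d=32 * → r--
[1,16] -15+29=14 d=31 * → r--
[1,15] -15+27=12 d=29 * → r--
[1,14] -15+26=11 d=28 * → r--
[1,13] -15+23=8 d=25 * → r--
[1,12] -15+22=7 d=24 * → r--
[1,11] -15+20=5 d=22 * → r--
[1,10] -15+18=3 d=20 * → r--
[1,9] -15+9=-6 d=11 * → r--
[1,8] -15+6=-9 d=8 * → r--
[1,7] -15+1=-14 d=3 * → r--
[1,6] -15+-2=-17 d=0 * → stop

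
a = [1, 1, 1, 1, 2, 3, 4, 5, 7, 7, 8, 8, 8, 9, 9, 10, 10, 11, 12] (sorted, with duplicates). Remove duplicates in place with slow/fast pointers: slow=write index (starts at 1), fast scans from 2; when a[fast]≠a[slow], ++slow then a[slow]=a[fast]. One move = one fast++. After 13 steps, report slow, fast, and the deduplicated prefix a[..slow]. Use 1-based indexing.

slow=8, fast=15, prefix=[1, 2, 3, 4, 5, 7, 8, 9]

slow=1 fast=2: a[fast]=1=a[slow] dup, fast++
slow=1 fast=3: a[fast]=1=a[slow] dup, fast++
slow=1 fast=4: a[fast]=1=a[slow] dup, fast++
slow=1 fast=5: a[fast]=2≠a[slow]=1 write a[2]=2, slow++,fast++
slow=2 fast=6: a[fast]=3≠a[slow]=2 write a[3]=3, slow++,fast++
slow=3 fast=7: a[fast]=4≠a[slow]=3 write a[4]=4, slow++,fast++
slow=4 fast=8: a[fast]=5≠a[slow]=4 write a[5]=5, slow++,fast++
slow=5 fast=9: a[fast]=7≠a[slow]=5 write a[6]=7, slow++,fast++
slow=6 fast=10: a[fast]=7=a[slow] dup, fast++
slow=6 fast=11: a[fast]=8≠a[slow]=7 write a[7]=8, slow++,fast++
slow=7 fast=12: a[fast]=8=a[slow] dup, fast++
slow=7 fast=13: a[fast]=8=a[slow] dup, fast++
slow=7 fast=14: a[fast]=9≠a[slow]=8 write a[8]=9, slow++,fast++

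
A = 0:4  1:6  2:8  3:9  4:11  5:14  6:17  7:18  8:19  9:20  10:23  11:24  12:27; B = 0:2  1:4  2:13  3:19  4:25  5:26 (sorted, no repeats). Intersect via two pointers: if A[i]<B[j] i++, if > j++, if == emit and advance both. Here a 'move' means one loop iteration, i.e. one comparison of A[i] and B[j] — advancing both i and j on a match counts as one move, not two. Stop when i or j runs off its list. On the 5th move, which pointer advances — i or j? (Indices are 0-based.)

[i=0,j=0] 4>2 → j++
[i=0,j=1] 4==4 emit → i++,j++
[i=1,j=2] 6<13 → i++
[i=2,j=2] 8<13 → i++
[i=3,j=2] 9<13 → i++

i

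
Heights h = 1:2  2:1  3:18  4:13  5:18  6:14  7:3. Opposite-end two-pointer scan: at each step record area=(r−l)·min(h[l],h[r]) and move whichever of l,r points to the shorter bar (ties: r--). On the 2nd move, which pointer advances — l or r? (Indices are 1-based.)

l

l=1 r=7: min(2,3)*6=12 best=12 *, l++
l=2 r=7: min(1,3)*5=5 best=12, l++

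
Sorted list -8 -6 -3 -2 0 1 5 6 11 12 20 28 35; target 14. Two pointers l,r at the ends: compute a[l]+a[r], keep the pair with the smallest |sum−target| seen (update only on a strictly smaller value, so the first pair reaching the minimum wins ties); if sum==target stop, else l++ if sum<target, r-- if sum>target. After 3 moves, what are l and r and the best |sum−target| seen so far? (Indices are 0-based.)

l=1, r=10, best |Δ|=2

[0,12] -8+35=27 d=13 * → r--
[0,11] -8+28=20 d=6 * → r--
[0,10] -8+20=12 d=2 * → l++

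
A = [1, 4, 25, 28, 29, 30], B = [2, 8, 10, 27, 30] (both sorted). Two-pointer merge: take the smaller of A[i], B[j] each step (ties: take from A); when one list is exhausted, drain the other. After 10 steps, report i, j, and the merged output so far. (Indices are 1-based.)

[i=1,j=1] A[i]=1<=B[j]=2 take 1 → i++
[i=2,j=1] A[i]=4>B[j]=2 take 2 → j++
[i=2,j=2] A[i]=4<=B[j]=8 take 4 → i++
[i=3,j=2] A[i]=25>B[j]=8 take 8 → j++
[i=3,j=3] A[i]=25>B[j]=10 take 10 → j++
[i=3,j=4] A[i]=25<=B[j]=27 take 25 → i++
[i=4,j=4] A[i]=28>B[j]=27 take 27 → j++
[i=4,j=5] A[i]=28<=B[j]=30 take 28 → i++
[i=5,j=5] A[i]=29<=B[j]=30 take 29 → i++
[i=6,j=5] A[i]=30<=B[j]=30 take 30 → i++

i=7, j=5, merged so far=[1, 2, 4, 8, 10, 25, 27, 28, 29, 30]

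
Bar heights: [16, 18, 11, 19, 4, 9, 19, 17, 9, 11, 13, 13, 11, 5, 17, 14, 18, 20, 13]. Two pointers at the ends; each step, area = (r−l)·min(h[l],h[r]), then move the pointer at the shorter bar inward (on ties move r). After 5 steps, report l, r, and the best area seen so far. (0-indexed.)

l=0 r=18: min(16,13)*18=234 best=234 *, r--
l=0 r=17: min(16,20)*17=272 best=272 *, l++
l=1 r=17: min(18,20)*16=288 best=288 *, l++
l=2 r=17: min(11,20)*15=165 best=288, l++
l=3 r=17: min(19,20)*14=266 best=288, l++

l=4, r=17, best area=288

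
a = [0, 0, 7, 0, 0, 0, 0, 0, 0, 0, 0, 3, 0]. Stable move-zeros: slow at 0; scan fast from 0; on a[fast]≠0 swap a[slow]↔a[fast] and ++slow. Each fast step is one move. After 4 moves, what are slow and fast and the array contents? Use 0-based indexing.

slow=1, fast=4, a=[7, 0, 0, 0, 0, 0, 0, 0, 0, 0, 0, 3, 0]

(s=0,f=0) a[fast]=0 → fast++
(s=0,f=1) a[fast]=0 → fast++
(s=0,f=2) a[fast]=7≠0 swap→a[0]=7 → slow++,fast++
(s=1,f=3) a[fast]=0 → fast++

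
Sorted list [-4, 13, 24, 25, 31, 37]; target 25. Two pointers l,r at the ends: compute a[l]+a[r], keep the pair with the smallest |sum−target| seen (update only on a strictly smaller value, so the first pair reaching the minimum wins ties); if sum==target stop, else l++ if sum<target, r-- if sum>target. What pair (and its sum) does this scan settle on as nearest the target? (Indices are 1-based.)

pair (-4, 31) with sum 27 (|Δ|=2)

[1,6] -4+37=33 d=8 * → r--
[1,5] -4+31=27 d=2 * → r--
[1,4] -4+25=21 d=4 → l++
[2,4] 13+25=38 d=13 → r--
[2,3] 13+24=37 d=12 → r--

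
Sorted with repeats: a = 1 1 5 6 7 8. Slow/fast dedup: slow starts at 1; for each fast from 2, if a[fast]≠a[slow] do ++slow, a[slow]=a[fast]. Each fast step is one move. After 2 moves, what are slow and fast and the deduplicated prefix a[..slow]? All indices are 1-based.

slow=2, fast=4, prefix=[1, 5]

slow=1 fast=2: a[fast]=1=a[slow] dup, fast++
slow=1 fast=3: a[fast]=5≠a[slow]=1 write a[2]=5, slow++,fast++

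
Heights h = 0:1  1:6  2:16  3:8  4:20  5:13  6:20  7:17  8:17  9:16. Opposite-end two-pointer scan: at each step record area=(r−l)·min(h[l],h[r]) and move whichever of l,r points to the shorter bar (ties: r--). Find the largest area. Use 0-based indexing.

max area = 112

[0,9] min(1,16)*9=9 best=9 * → l++
[1,9] min(6,16)*8=48 best=48 * → l++
[2,9] min(16,16)*7=112 best=112 * → r--
[2,8] min(16,17)*6=96 best=112 → l++
[3,8] min(8,17)*5=40 best=112 → l++
[4,8] min(20,17)*4=68 best=112 → r--
[4,7] min(20,17)*3=51 best=112 → r--
[4,6] min(20,20)*2=40 best=112 → r--
[4,5] min(20,13)*1=13 best=112 → r--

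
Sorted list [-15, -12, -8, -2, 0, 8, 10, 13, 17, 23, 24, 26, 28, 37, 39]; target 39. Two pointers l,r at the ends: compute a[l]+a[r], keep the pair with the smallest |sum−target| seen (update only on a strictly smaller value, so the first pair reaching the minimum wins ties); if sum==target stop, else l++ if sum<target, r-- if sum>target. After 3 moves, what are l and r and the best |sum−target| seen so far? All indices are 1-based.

[1,15] -15+39=24 d=15 * → l++
[2,15] -12+39=27 d=12 * → l++
[3,15] -8+39=31 d=8 * → l++

l=4, r=15, best |Δ|=8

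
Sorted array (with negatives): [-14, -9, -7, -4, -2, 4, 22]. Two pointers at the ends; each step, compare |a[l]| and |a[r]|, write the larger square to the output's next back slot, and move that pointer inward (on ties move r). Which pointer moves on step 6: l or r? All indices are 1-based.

l

[1,7] |-14|<=|22| out[7]=484 → r--
[1,6] |-14|>|4| out[6]=196 → l++
[2,6] |-9|>|4| out[5]=81 → l++
[3,6] |-7|>|4| out[4]=49 → l++
[4,6] |-4|<=|4| out[3]=16 → r--
[4,5] |-4|>|-2| out[2]=16 → l++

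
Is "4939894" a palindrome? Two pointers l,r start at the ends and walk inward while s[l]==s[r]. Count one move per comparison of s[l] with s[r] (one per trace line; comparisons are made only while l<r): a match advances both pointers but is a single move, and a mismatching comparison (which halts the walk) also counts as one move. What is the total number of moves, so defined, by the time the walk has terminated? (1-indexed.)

l=1 r=7: '4'=='4', l++,r--
l=2 r=6: '9'=='9', l++,r--
l=3 r=5: '3'!='8', stop

3 moves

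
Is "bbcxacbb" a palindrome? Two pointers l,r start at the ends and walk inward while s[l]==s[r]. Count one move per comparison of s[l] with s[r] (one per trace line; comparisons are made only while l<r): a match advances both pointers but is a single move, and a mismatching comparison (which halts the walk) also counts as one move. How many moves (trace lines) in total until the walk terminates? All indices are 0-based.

4 moves

[0,7] 'b'=='b' → l++,r--
[1,6] 'b'=='b' → l++,r--
[2,5] 'c'=='c' → l++,r--
[3,4] 'x'!='a' → stop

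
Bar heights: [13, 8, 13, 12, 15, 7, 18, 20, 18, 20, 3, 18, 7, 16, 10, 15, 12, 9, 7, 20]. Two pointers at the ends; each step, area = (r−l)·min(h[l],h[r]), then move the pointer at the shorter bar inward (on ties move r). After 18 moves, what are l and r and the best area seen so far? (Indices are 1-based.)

l=8, r=9, best area=247

l=1 r=20: min(13,20)*19=247 best=247 *, l++
l=2 r=20: min(8,20)*18=144 best=247, l++
l=3 r=20: min(13,20)*17=221 best=247, l++
l=4 r=20: min(12,20)*16=192 best=247, l++
l=5 r=20: min(15,20)*15=225 best=247, l++
l=6 r=20: min(7,20)*14=98 best=247, l++
l=7 r=20: min(18,20)*13=234 best=247, l++
l=8 r=20: min(20,20)*12=240 best=247, r--
l=8 r=19: min(20,7)*11=77 best=247, r--
l=8 r=18: min(20,9)*10=90 best=247, r--
l=8 r=17: min(20,12)*9=108 best=247, r--
l=8 r=16: min(20,15)*8=120 best=247, r--
l=8 r=15: min(20,10)*7=70 best=247, r--
l=8 r=14: min(20,16)*6=96 best=247, r--
l=8 r=13: min(20,7)*5=35 best=247, r--
l=8 r=12: min(20,18)*4=72 best=247, r--
l=8 r=11: min(20,3)*3=9 best=247, r--
l=8 r=10: min(20,20)*2=40 best=247, r--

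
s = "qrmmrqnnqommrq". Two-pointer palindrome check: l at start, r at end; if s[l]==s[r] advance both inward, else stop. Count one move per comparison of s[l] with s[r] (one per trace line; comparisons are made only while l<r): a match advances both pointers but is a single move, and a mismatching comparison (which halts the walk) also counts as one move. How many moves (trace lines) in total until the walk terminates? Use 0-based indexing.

5 moves

[0,13] 'q'=='q' → l++,r--
[1,12] 'r'=='r' → l++,r--
[2,11] 'm'=='m' → l++,r--
[3,10] 'm'=='m' → l++,r--
[4,9] 'r'!='o' → stop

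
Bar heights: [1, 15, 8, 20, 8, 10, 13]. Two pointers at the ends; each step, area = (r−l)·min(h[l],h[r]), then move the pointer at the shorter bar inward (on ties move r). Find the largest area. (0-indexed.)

[0,6] min(1,13)*6=6 best=6 * → l++
[1,6] min(15,13)*5=65 best=65 * → r--
[1,5] min(15,10)*4=40 best=65 → r--
[1,4] min(15,8)*3=24 best=65 → r--
[1,3] min(15,20)*2=30 best=65 → l++
[2,3] min(8,20)*1=8 best=65 → l++

max area = 65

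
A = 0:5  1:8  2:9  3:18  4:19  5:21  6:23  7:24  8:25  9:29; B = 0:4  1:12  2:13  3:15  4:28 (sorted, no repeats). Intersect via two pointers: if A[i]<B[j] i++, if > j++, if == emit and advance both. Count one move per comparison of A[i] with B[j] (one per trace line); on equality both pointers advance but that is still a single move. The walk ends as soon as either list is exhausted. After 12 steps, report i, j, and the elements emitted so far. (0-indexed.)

i=8, j=4, emitted=[]

[i=0,j=0] 5>4 → j++
[i=0,j=1] 5<12 → i++
[i=1,j=1] 8<12 → i++
[i=2,j=1] 9<12 → i++
[i=3,j=1] 18>12 → j++
[i=3,j=2] 18>13 → j++
[i=3,j=3] 18>15 → j++
[i=3,j=4] 18<28 → i++
[i=4,j=4] 19<28 → i++
[i=5,j=4] 21<28 → i++
[i=6,j=4] 23<28 → i++
[i=7,j=4] 24<28 → i++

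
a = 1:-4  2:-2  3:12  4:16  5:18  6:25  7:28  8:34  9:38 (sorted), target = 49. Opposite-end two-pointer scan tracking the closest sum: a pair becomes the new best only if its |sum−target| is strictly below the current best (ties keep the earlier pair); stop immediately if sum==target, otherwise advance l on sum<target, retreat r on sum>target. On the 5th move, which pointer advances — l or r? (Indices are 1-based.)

r

l=1 r=9: -4+38=34 d=15 *, l++
l=2 r=9: -2+38=36 d=13 *, l++
l=3 r=9: 12+38=50 d=1 *, r--
l=3 r=8: 12+34=46 d=3, l++
l=4 r=8: 16+34=50 d=1, r--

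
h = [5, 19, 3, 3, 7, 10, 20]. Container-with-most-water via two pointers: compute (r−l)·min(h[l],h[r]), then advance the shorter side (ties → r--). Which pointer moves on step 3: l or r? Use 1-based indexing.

l=1 r=7: min(5,20)*6=30 best=30 *, l++
l=2 r=7: min(19,20)*5=95 best=95 *, l++
l=3 r=7: min(3,20)*4=12 best=95, l++

l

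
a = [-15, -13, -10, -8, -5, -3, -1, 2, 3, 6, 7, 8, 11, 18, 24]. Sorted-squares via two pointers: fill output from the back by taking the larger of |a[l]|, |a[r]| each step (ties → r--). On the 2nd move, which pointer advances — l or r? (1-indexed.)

[1,15] |-15|<=|24| out[15]=576 → r--
[1,14] |-15|<=|18| out[14]=324 → r--

r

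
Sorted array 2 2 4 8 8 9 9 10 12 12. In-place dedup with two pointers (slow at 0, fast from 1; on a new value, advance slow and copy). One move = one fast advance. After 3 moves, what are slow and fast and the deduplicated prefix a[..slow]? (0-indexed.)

slow=2, fast=4, prefix=[2, 4, 8]

slow=0 fast=1: a[fast]=2=a[slow] dup, fast++
slow=0 fast=2: a[fast]=4≠a[slow]=2 write a[1]=4, slow++,fast++
slow=1 fast=3: a[fast]=8≠a[slow]=4 write a[2]=8, slow++,fast++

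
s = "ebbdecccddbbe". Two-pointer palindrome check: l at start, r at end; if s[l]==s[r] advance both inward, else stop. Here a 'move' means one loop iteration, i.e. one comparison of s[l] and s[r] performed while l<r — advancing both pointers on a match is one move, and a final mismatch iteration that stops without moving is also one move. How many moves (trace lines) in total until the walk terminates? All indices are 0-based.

[0,12] 'e'=='e' → l++,r--
[1,11] 'b'=='b' → l++,r--
[2,10] 'b'=='b' → l++,r--
[3,9] 'd'=='d' → l++,r--
[4,8] 'e'!='d' → stop

5 moves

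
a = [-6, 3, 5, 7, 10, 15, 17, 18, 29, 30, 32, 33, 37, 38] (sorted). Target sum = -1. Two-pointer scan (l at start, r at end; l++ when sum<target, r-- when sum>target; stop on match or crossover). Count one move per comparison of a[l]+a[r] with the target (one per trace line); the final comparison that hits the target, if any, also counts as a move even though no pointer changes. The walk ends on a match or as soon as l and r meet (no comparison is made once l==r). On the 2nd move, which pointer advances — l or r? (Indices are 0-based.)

r

[0,13] -6+38=32 >-1 → r--
[0,12] -6+37=31 >-1 → r--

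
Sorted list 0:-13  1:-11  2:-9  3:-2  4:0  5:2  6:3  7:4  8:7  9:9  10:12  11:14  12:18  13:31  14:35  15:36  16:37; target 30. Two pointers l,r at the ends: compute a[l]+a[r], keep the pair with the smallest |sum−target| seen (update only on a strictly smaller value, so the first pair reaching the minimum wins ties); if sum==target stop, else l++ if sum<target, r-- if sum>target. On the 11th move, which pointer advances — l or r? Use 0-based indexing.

l

l=0 r=16: -13+37=24 d=6 *, l++
l=1 r=16: -11+37=26 d=4 *, l++
l=2 r=16: -9+37=28 d=2 *, l++
l=3 r=16: -2+37=35 d=5, r--
l=3 r=15: -2+36=34 d=4, r--
l=3 r=14: -2+35=33 d=3, r--
l=3 r=13: -2+31=29 d=1 *, l++
l=4 r=13: 0+31=31 d=1, r--
l=4 r=12: 0+18=18 d=12, l++
l=5 r=12: 2+18=20 d=10, l++
l=6 r=12: 3+18=21 d=9, l++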